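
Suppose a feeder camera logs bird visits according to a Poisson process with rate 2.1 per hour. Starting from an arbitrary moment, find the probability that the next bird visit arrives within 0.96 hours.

Inter-arrival times are exponential with rate λ = 2.1 per hour.
P(T ≤ 0.96) = 1 − e^(−λt) = 1 − e^(−2.1 × 0.96) = 1 − e^(−2.016) ≈ 0.8668.

0.8668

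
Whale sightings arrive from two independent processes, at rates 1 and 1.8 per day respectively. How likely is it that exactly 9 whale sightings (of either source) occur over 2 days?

Independent Poisson processes superpose: combined rate λ = 1 + 1.8 = 2.8 per day.
Over the interval, μ = 2.8 × 2 = 5.6 (2 days).
P(N = 9) = e^(−5.6) · 5.6^9/9! ≈ 0.0552.

0.0552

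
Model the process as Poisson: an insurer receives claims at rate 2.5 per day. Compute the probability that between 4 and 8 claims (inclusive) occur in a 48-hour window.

0.6669

Over the interval, μ = 2.5 × 2 = 5 (a 48-hour window = 2 days).
P(4 ≤ N ≤ 8) = Σ_{j=4}^{8} e^(−5) · 5^j/j! ≈ 0.6669.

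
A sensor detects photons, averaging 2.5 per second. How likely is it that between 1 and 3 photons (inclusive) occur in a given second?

0.6755

With mean μ = 2.5 per second,
P(1 ≤ N ≤ 3) = Σ_{j=1}^{3} e^(−2.5) · 2.5^j/j! ≈ 0.6755.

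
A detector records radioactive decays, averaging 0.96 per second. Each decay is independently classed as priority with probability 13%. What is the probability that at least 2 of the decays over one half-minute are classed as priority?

0.8878

Thinning: the decays that are classed as priority themselves form a Poisson process with rate 0.13 × 0.96 = 0.1248 per second.
Over the interval, μ = 0.1248 × 30 = 3.744 (a half-minute = 30 seconds).
P(N ≥ 2) = 1 − P(N ≤ 1) ≈ 0.8878.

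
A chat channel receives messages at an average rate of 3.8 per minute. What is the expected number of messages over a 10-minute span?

38

E[N] = λt = 3.8 × 10 = 38 (a 10-minute span = 10 minutes).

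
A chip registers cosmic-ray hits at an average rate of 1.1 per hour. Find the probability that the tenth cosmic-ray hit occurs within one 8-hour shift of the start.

0.3863

Over the interval, μ = 1.1 × 8 = 8.8 (an 8-hour shift = 8 hours).
The tenth arrival falls in the interval iff at least 10 events occur there: P(S_10 ≤ t) = P(N ≥ 10) = 1 − P(N ≤ 9) ≈ 0.3863.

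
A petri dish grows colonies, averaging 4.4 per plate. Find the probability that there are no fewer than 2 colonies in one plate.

0.9337

With mean μ = 4.4 per plate,
P(N ≥ 2) = 1 − P(N ≤ 1) = 1 − Σ_{j=0}^{1} e^(−μ) μ^j/j! ≈ 0.9337.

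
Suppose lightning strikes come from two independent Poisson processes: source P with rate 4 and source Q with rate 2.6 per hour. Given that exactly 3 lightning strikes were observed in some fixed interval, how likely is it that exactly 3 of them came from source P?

Given the total, each event is independently from source P with probability p = λ_P/(λ_P+λ_Q) = 4/6.6 ≈ 0.6061.
So K ~ Binomial(3, 4/6.6): P(K = 3) = C(3,3) · (4/6.6)^3 · (2.6/6.6)^0 ≈ 0.2226.

0.2226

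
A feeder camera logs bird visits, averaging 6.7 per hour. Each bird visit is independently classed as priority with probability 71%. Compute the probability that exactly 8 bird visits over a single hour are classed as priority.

Thinning: the bird visits that are classed as priority themselves form a Poisson process with rate 0.71 × 6.7 = 4.757 per hour.
So μ = 4.757.
P(N = 8) = e^(−4.757) · 4.757^8/8! ≈ 0.0559.

0.0559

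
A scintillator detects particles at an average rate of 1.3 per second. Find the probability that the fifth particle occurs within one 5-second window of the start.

Over the interval, μ = 1.3 × 5 = 6.5 (a 5-second window = 5 seconds).
The fifth arrival falls in the interval iff at least 5 events occur there: P(S_5 ≤ t) = P(N ≥ 5) = 1 − P(N ≤ 4) ≈ 0.7763.

0.7763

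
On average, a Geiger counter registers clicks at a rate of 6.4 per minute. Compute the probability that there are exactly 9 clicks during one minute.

0.0825

With mean μ = 6.4 per minute,
P(N = 9) = e^(−μ) μ^9/9! = e^(−6.4) · 6.4^9/362880 ≈ 0.0825.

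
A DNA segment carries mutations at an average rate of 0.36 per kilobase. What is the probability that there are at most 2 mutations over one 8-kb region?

Over the interval, μ = 0.36 × 8 = 2.88 (an 8-kb region = 8 kilobases).
P(N ≤ 2) = Σ_{j=0}^{2} e^(−μ) μ^j/j! ≈ 0.4506.

0.4506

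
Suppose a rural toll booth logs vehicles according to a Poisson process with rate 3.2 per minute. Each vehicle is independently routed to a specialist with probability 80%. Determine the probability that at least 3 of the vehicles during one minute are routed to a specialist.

Thinning: the vehicles that are routed to a specialist themselves form a Poisson process with rate 0.8 × 3.2 = 2.56 per minute.
So μ = 2.56.
P(N ≥ 3) = 1 − P(N ≤ 2) ≈ 0.4715.

0.4715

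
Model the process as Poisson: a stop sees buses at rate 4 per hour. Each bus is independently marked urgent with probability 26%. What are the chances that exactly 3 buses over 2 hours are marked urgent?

0.1874

Thinning: the buses that are marked urgent themselves form a Poisson process with rate 0.26 × 4 = 1.04 per hour.
Over the interval, μ = 1.04 × 2 = 2.08 (2 hours).
P(N = 3) = e^(−2.08) · 2.08^3/3! ≈ 0.1874.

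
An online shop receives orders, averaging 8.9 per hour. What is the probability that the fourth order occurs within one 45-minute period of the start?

0.8996

Over the interval, μ = 8.9 × 0.75 = 6.675 (a 45-minute period = 0.75 hours).
The fourth arrival falls in the interval iff at least 4 events occur there: P(S_4 ≤ t) = P(N ≥ 4) = 1 − P(N ≤ 3) ≈ 0.8996.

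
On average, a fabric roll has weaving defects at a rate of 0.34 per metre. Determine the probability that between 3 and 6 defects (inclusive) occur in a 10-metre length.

Over the interval, μ = 0.34 × 10 = 3.4 (a 10-metre length = 10 metres).
P(3 ≤ N ≤ 6) = Σ_{j=3}^{6} e^(−3.4) · 3.4^j/j! ≈ 0.6024.

0.6024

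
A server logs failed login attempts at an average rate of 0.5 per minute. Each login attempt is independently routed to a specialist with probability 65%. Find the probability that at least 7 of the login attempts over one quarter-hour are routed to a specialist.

0.2198

Thinning: the login attempts that are routed to a specialist themselves form a Poisson process with rate 0.65 × 0.5 = 0.325 per minute.
Over the interval, μ = 0.325 × 15 = 4.875 (a quarter-hour = 15 minutes).
P(N ≥ 7) = 1 − P(N ≤ 6) ≈ 0.2198.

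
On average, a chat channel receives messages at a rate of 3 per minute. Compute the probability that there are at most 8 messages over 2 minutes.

Over the interval, μ = 3 × 2 = 6 (2 minutes).
P(N ≤ 8) = Σ_{j=0}^{8} e^(−μ) μ^j/j! ≈ 0.8472.

0.8472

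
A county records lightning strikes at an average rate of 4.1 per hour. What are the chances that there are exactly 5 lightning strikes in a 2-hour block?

Over the interval, μ = 4.1 × 2 = 8.2 (a 2-hour block = 2 hours).
P(N = 5) = e^(−μ) μ^5/5! = e^(−8.2) · 8.2^5/120 ≈ 0.0849.

0.0849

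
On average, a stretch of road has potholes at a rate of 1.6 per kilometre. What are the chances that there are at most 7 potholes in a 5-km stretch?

Over the interval, μ = 1.6 × 5 = 8 (a 5-km stretch = 5 kilometres).
P(N ≤ 7) = Σ_{j=0}^{7} e^(−μ) μ^j/j! ≈ 0.4530.

0.4530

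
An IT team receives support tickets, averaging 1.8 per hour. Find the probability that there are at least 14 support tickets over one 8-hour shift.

0.5773

Over the interval, μ = 1.8 × 8 = 14.4 (an 8-hour shift = 8 hours).
P(N ≥ 14) = 1 − P(N ≤ 13) = 1 − Σ_{j=0}^{13} e^(−μ) μ^j/j! ≈ 0.5773.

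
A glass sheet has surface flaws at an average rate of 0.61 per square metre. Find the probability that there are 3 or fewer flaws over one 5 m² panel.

0.6360

Over the interval, μ = 0.61 × 5 = 3.05 (a 5 m² panel = 5 square metres).
P(N ≤ 3) = Σ_{j=0}^{3} e^(−μ) μ^j/j! ≈ 0.6360.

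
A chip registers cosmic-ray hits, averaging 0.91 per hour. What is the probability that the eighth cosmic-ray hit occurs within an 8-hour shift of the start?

0.4429

Over the interval, μ = 0.91 × 8 = 7.28 (an 8-hour shift = 8 hours).
The eighth arrival falls in the interval iff at least 8 events occur there: P(S_8 ≤ t) = P(N ≥ 8) = 1 − P(N ≤ 7) ≈ 0.4429.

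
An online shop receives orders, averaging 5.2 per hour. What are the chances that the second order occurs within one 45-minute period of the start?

Over the interval, μ = 5.2 × 0.75 = 3.9 (a 45-minute period = 0.75 hours).
The second arrival falls in the interval iff at least 2 events occur there: P(S_2 ≤ t) = P(N ≥ 2) = 1 − P(N ≤ 1) ≈ 0.9008.

0.9008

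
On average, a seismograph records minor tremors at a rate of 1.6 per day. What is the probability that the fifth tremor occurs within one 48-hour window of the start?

0.2194

Over the interval, μ = 1.6 × 2 = 3.2 (a 48-hour window = 2 days).
The fifth arrival falls in the interval iff at least 5 events occur there: P(S_5 ≤ t) = P(N ≥ 5) = 1 − P(N ≤ 4) ≈ 0.2194.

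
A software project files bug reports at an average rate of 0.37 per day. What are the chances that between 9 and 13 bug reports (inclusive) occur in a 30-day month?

Over the interval, μ = 0.37 × 30 = 11.1 (a 30-day month = 30 days).
P(9 ≤ N ≤ 13) = Σ_{j=9}^{13} e^(−11.1) · 11.1^j/j! ≈ 0.5487.

0.5487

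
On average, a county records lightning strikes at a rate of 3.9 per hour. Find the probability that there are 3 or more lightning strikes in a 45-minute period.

Over the interval, μ = 3.9 × 0.75 = 2.925 (a 45-minute period = 0.75 hours).
P(N ≥ 3) = 1 − P(N ≤ 2) = 1 − Σ_{j=0}^{2} e^(−μ) μ^j/j! ≈ 0.5598.

0.5598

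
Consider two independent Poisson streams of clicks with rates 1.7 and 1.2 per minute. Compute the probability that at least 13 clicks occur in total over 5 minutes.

0.6889

Independent Poisson processes superpose: combined rate λ = 1.7 + 1.2 = 2.9 per minute.
Over the interval, μ = 2.9 × 5 = 14.5 (5 minutes).
P(N ≥ 13) = 1 − P(N ≤ 12) ≈ 0.6889.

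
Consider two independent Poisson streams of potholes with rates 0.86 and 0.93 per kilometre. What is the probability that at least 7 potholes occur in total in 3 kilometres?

Independent Poisson processes superpose: combined rate λ = 0.86 + 0.93 = 1.79 per kilometre.
Over the interval, μ = 1.79 × 3 = 5.37 (3 kilometres).
P(N ≥ 7) = 1 − P(N ≤ 6) ≈ 0.2937.

0.2937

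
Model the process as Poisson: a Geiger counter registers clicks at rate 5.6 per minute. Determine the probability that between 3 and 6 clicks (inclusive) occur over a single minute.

With mean μ = 5.6 per minute,
P(3 ≤ N ≤ 6) = Σ_{j=3}^{6} e^(−5.6) · 5.6^j/j! ≈ 0.5879.

0.5879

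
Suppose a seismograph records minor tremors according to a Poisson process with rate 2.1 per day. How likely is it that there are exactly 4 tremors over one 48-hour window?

Over the interval, μ = 2.1 × 2 = 4.2 (a 48-hour window = 2 days).
P(N = 4) = e^(−μ) μ^4/4! = e^(−4.2) · 4.2^4/24 ≈ 0.1944.

0.1944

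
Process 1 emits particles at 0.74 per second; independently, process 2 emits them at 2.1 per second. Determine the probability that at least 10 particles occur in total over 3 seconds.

Independent Poisson processes superpose: combined rate λ = 0.74 + 2.1 = 2.84 per second.
Over the interval, μ = 2.84 × 3 = 8.52 (3 seconds).
P(N ≥ 10) = 1 − P(N ≤ 9) ≈ 0.3496.

0.3496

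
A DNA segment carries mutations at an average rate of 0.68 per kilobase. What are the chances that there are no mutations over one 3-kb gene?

Over the interval, μ = 0.68 × 3 = 2.04 (a 3-kb gene = 3 kilobases).
P(N = 0) = e^(−μ) μ^0/0! = e^(−2.04) · 2.04^0/1 ≈ 0.1300.

0.1300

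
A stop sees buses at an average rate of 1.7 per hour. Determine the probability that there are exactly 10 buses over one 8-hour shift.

Over the interval, μ = 1.7 × 8 = 13.6 (an 8-hour shift = 8 hours).
P(N = 10) = e^(−μ) μ^10/10! = e^(−13.6) · 13.6^10/3628800 ≈ 0.0740.

0.0740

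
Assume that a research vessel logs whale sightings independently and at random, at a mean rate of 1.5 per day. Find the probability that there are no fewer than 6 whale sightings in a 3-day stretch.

0.2971

Over the interval, μ = 1.5 × 3 = 4.5 (a 3-day stretch = 3 days).
P(N ≥ 6) = 1 − P(N ≤ 5) = 1 − Σ_{j=0}^{5} e^(−μ) μ^j/j! ≈ 0.2971.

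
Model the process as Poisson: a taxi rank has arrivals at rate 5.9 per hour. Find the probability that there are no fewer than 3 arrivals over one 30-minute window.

Over the interval, μ = 5.9 × 0.5 = 2.95 (a 30-minute window = 0.5 hours).
P(N ≥ 3) = 1 − P(N ≤ 2) = 1 − Σ_{j=0}^{2} e^(−μ) μ^j/j! ≈ 0.5655.

0.5655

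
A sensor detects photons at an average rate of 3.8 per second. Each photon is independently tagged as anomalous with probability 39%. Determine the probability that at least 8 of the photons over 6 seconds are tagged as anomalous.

0.6633

Thinning: the photons that are tagged as anomalous themselves form a Poisson process with rate 0.39 × 3.8 = 1.482 per second.
Over the interval, μ = 1.482 × 6 = 8.892 (6 seconds).
P(N ≥ 8) = 1 − P(N ≤ 7) ≈ 0.6633.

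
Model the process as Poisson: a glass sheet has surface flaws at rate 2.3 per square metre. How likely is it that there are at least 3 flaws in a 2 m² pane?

0.8374

Over the interval, μ = 2.3 × 2 = 4.6 (a 2 m² pane = 2 square metres).
P(N ≥ 3) = 1 − P(N ≤ 2) = 1 − Σ_{j=0}^{2} e^(−μ) μ^j/j! ≈ 0.8374.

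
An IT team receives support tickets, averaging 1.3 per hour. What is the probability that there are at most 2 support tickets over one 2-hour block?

Over the interval, μ = 1.3 × 2 = 2.6 (a 2-hour block = 2 hours).
P(N ≤ 2) = Σ_{j=0}^{2} e^(−μ) μ^j/j! ≈ 0.5184.

0.5184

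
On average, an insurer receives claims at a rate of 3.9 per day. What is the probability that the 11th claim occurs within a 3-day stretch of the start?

0.6206

Over the interval, μ = 3.9 × 3 = 11.7 (a 3-day stretch = 3 days).
The 11th arrival falls in the interval iff at least 11 events occur there: P(S_11 ≤ t) = P(N ≥ 11) = 1 − P(N ≤ 10) ≈ 0.6206.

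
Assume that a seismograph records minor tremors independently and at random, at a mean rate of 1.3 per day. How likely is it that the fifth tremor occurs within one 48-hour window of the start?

Over the interval, μ = 1.3 × 2 = 2.6 (a 48-hour window = 2 days).
The fifth arrival falls in the interval iff at least 5 events occur there: P(S_5 ≤ t) = P(N ≥ 5) = 1 − P(N ≤ 4) ≈ 0.1226.

0.1226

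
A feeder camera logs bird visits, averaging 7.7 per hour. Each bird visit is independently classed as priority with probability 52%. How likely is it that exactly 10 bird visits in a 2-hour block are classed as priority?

Thinning: the bird visits that are classed as priority themselves form a Poisson process with rate 0.52 × 7.7 = 4.004 per hour.
Over the interval, μ = 4.004 × 2 = 8.008 (a 2-hour block = 2 hours).
P(N = 10) = e^(−8.008) · 8.008^10/10! ≈ 0.0995.

0.0995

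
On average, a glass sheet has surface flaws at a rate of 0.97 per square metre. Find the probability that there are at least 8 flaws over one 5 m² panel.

0.1182

Over the interval, μ = 0.97 × 5 = 4.85 (a 5 m² panel = 5 square metres).
P(N ≥ 8) = 1 − P(N ≤ 7) = 1 − Σ_{j=0}^{7} e^(−μ) μ^j/j! ≈ 0.1182.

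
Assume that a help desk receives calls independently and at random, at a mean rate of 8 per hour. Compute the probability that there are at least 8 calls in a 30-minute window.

Over the interval, μ = 8 × 0.5 = 4 (a 30-minute window = 0.5 hours).
P(N ≥ 8) = 1 − P(N ≤ 7) = 1 − Σ_{j=0}^{7} e^(−μ) μ^j/j! ≈ 0.0511.

0.0511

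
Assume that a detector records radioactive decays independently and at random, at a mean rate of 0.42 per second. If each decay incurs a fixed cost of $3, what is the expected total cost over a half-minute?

$37.8

E[N] = 0.42 × 30 = 12.6 (a half-minute = 30 seconds); E[cost] = 12.6 × $3 = $37.8.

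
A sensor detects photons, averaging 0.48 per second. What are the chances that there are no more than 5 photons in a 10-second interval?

Over the interval, μ = 0.48 × 10 = 4.8 (a 10-second interval = 10 seconds).
P(N ≤ 5) = Σ_{j=0}^{5} e^(−μ) μ^j/j! ≈ 0.6510.

0.6510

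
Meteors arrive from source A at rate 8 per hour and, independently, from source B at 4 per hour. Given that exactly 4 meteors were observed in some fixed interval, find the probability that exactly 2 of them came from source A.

Given the total, each event is independently from source A with probability p = λ_A/(λ_A+λ_B) = 8/12 ≈ 0.6667.
So K ~ Binomial(4, 8/12): P(K = 2) = C(4,2) · (8/12)^2 · (4/12)^2 ≈ 0.2963.

0.2963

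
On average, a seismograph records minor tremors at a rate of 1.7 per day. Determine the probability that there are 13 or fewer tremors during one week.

0.6920

Over the interval, μ = 1.7 × 7 = 11.9 (a week = 7 days).
P(N ≤ 13) = Σ_{j=0}^{13} e^(−μ) μ^j/j! ≈ 0.6920.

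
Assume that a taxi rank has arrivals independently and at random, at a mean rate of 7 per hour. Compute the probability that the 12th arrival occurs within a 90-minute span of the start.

0.3613

Over the interval, μ = 7 × 1.5 = 10.5 (a 90-minute span = 1.5 hours).
The 12th arrival falls in the interval iff at least 12 events occur there: P(S_12 ≤ t) = P(N ≥ 12) = 1 − P(N ≤ 11) ≈ 0.3613.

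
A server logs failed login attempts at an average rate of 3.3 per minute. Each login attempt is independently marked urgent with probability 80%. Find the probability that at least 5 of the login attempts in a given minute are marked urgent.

0.1283

Thinning: the login attempts that are marked urgent themselves form a Poisson process with rate 0.8 × 3.3 = 2.64 per minute.
So μ = 2.64.
P(N ≥ 5) = 1 − P(N ≤ 4) ≈ 0.1283.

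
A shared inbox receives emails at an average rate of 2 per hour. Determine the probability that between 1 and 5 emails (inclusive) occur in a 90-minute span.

0.8663

Over the interval, μ = 2 × 1.5 = 3 (a 90-minute span = 1.5 hours).
P(1 ≤ N ≤ 5) = Σ_{j=1}^{5} e^(−3) · 3^j/j! ≈ 0.8663.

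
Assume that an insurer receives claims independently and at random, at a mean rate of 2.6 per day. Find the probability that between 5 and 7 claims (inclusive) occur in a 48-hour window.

0.4388

Over the interval, μ = 2.6 × 2 = 5.2 (a 48-hour window = 2 days).
P(5 ≤ N ≤ 7) = Σ_{j=5}^{7} e^(−5.2) · 5.2^j/j! ≈ 0.4388.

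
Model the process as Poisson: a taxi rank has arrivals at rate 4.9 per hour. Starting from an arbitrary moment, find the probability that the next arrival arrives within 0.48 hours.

Inter-arrival times are exponential with rate λ = 4.9 per hour.
P(T ≤ 0.48) = 1 − e^(−λt) = 1 − e^(−4.9 × 0.48) = 1 − e^(−2.352) ≈ 0.9048.

0.9048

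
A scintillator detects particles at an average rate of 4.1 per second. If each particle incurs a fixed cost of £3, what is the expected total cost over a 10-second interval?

£123

E[N] = 4.1 × 10 = 41 (a 10-second interval = 10 seconds); E[cost] = 41 × £3 = £123.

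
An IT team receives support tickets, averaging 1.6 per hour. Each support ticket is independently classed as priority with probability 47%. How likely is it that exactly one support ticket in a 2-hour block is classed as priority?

Thinning: the support tickets that are classed as priority themselves form a Poisson process with rate 0.47 × 1.6 = 0.752 per hour.
Over the interval, μ = 0.752 × 2 = 1.504 (a 2-hour block = 2 hours).
P(N = 1) = e^(−1.504) · 1.504^1/1! ≈ 0.3342.

0.3342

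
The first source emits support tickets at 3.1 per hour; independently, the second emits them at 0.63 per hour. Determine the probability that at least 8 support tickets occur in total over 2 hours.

0.4695

Independent Poisson processes superpose: combined rate λ = 3.1 + 0.63 = 3.73 per hour.
Over the interval, μ = 3.73 × 2 = 7.46 (2 hours).
P(N ≥ 8) = 1 − P(N ≤ 7) ≈ 0.4695.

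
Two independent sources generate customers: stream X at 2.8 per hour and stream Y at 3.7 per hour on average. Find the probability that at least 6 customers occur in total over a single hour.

0.6310

Independent Poisson processes superpose: combined rate λ = 2.8 + 3.7 = 6.5 per hour.
So μ = 6.5.
P(N ≥ 6) = 1 − P(N ≤ 5) ≈ 0.6310.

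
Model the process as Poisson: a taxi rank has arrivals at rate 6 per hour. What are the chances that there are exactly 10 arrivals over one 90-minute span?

Over the interval, μ = 6 × 1.5 = 9 (a 90-minute span = 1.5 hours).
P(N = 10) = e^(−μ) μ^10/10! = e^(−9) · 9^10/3628800 ≈ 0.1186.

0.1186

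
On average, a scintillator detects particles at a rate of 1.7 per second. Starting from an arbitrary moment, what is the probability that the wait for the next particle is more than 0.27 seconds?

0.6319

The wait for the next event is exponential with rate λ = 1.7 per second.
P(T > 0.27) = e^(−λt) = e^(−1.7 × 0.27) = e^(−0.459) ≈ 0.6319.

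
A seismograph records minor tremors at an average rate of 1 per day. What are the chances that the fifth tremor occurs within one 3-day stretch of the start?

Over the interval, μ = 1 × 3 = 3 (a 3-day stretch = 3 days).
The fifth arrival falls in the interval iff at least 5 events occur there: P(S_5 ≤ t) = P(N ≥ 5) = 1 − P(N ≤ 4) ≈ 0.1847.

0.1847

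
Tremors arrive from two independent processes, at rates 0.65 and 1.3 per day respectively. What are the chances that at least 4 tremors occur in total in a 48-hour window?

0.5468

Independent Poisson processes superpose: combined rate λ = 0.65 + 1.3 = 1.95 per day.
Over the interval, μ = 1.95 × 2 = 3.9 (a 48-hour window = 2 days).
P(N ≥ 4) = 1 − P(N ≤ 3) ≈ 0.5468.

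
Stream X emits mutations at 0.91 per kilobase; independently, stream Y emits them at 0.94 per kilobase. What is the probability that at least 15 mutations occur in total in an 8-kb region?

0.5137

Independent Poisson processes superpose: combined rate λ = 0.91 + 0.94 = 1.85 per kilobase.
Over the interval, μ = 1.85 × 8 = 14.8 (an 8-kb region = 8 kilobases).
P(N ≥ 15) = 1 − P(N ≤ 14) ≈ 0.5137.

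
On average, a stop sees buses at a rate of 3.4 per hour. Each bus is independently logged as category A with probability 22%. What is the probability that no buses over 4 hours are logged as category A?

0.0502

Thinning: the buses that are logged as category A themselves form a Poisson process with rate 0.22 × 3.4 = 0.748 per hour.
Over the interval, μ = 0.748 × 4 = 2.992 (4 hours).
P(N = 0) = e^(−2.992) · 2.992^0/0! ≈ 0.0502.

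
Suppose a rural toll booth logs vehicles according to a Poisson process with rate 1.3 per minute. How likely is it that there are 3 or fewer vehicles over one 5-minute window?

0.1118

Over the interval, μ = 1.3 × 5 = 6.5 (a 5-minute window = 5 minutes).
P(N ≤ 3) = Σ_{j=0}^{3} e^(−μ) μ^j/j! ≈ 0.1118.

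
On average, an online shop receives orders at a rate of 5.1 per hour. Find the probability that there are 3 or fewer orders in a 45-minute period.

0.4684

Over the interval, μ = 5.1 × 0.75 = 3.825 (a 45-minute period = 0.75 hours).
P(N ≤ 3) = Σ_{j=0}^{3} e^(−μ) μ^j/j! ≈ 0.4684.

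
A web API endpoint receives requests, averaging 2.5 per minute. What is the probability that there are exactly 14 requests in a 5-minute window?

0.0972

Over the interval, μ = 2.5 × 5 = 12.5 (a 5-minute window = 5 minutes).
P(N = 14) = e^(−μ) μ^14/14! = e^(−12.5) · 12.5^14/87178291200 ≈ 0.0972.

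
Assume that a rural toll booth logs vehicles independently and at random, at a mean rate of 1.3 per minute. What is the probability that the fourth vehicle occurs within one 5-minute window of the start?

Over the interval, μ = 1.3 × 5 = 6.5 (a 5-minute window = 5 minutes).
The fourth arrival falls in the interval iff at least 4 events occur there: P(S_4 ≤ t) = P(N ≥ 4) = 1 − P(N ≤ 3) ≈ 0.8882.

0.8882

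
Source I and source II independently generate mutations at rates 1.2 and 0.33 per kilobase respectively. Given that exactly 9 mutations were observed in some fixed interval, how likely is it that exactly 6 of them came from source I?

0.1962

Given the total, each event is independently from source I with probability p = λ_I/(λ_I+λ_II) = 1.2/1.53 ≈ 0.7843.
So K ~ Binomial(9, 1.2/1.53): P(K = 6) = C(9,6) · (1.2/1.53)^6 · (0.33/1.53)^3 ≈ 0.1962.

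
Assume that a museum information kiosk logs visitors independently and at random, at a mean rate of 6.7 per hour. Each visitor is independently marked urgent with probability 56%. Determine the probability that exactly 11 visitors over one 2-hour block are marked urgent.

Thinning: the visitors that are marked urgent themselves form a Poisson process with rate 0.56 × 6.7 = 3.752 per hour.
Over the interval, μ = 3.752 × 2 = 7.504 (a 2-hour block = 2 hours).
P(N = 11) = e^(−7.504) · 7.504^11/11! ≈ 0.0586.

0.0586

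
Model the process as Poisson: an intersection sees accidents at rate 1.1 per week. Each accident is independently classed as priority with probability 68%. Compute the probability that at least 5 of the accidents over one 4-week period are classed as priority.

0.1834

Thinning: the accidents that are classed as priority themselves form a Poisson process with rate 0.68 × 1.1 = 0.748 per week.
Over the interval, μ = 0.748 × 4 = 2.992 (a 4-week period = 4 weeks).
P(N ≥ 5) = 1 − P(N ≤ 4) ≈ 0.1834.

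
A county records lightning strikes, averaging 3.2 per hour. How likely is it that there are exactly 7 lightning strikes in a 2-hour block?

0.1450

Over the interval, μ = 3.2 × 2 = 6.4 (a 2-hour block = 2 hours).
P(N = 7) = e^(−μ) μ^7/7! = e^(−6.4) · 6.4^7/5040 ≈ 0.1450.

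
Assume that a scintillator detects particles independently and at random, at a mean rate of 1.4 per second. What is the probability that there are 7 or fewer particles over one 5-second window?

Over the interval, μ = 1.4 × 5 = 7 (a 5-second window = 5 seconds).
P(N ≤ 7) = Σ_{j=0}^{7} e^(−μ) μ^j/j! ≈ 0.5987.

0.5987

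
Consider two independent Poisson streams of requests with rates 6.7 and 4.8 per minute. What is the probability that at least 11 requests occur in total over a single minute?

0.5983

Independent Poisson processes superpose: combined rate λ = 6.7 + 4.8 = 11.5 per minute.
So μ = 11.5.
P(N ≥ 11) = 1 − P(N ≤ 10) ≈ 0.5983.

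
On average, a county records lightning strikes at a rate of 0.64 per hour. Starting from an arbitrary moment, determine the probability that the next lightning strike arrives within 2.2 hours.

Inter-arrival times are exponential with rate λ = 0.64 per hour.
P(T ≤ 2.2) = 1 − e^(−λt) = 1 − e^(−0.64 × 2.2) = 1 − e^(−1.408) ≈ 0.7554.

0.7554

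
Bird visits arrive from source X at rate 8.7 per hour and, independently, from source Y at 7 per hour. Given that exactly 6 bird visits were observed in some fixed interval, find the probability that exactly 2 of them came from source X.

Given the total, each event is independently from source X with probability p = λ_X/(λ_X+λ_Y) = 8.7/15.7 ≈ 0.5541.
So K ~ Binomial(6, 8.7/15.7): P(K = 2) = C(6,2) · (8.7/15.7)^2 · (7/15.7)^4 ≈ 0.1820.

0.1820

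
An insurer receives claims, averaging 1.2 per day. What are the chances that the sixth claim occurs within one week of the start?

Over the interval, μ = 1.2 × 7 = 8.4 (a week = 7 days).
The sixth arrival falls in the interval iff at least 6 events occur there: P(S_6 ≤ t) = P(N ≥ 6) = 1 − P(N ≤ 5) ≈ 0.8427.

0.8427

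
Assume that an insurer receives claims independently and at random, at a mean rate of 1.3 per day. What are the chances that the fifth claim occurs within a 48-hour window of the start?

0.1226

Over the interval, μ = 1.3 × 2 = 2.6 (a 48-hour window = 2 days).
The fifth arrival falls in the interval iff at least 5 events occur there: P(S_5 ≤ t) = P(N ≥ 5) = 1 − P(N ≤ 4) ≈ 0.1226.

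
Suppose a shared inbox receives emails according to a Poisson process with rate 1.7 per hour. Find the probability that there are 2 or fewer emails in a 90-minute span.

Over the interval, μ = 1.7 × 1.5 = 2.55 (a 90-minute span = 1.5 hours).
P(N ≤ 2) = Σ_{j=0}^{2} e^(−μ) μ^j/j! ≈ 0.5311.

0.5311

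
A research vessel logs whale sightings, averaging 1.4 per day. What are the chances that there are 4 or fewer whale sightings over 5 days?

Over the interval, μ = 1.4 × 5 = 7 (5 days).
P(N ≤ 4) = Σ_{j=0}^{4} e^(−μ) μ^j/j! ≈ 0.1730.

0.1730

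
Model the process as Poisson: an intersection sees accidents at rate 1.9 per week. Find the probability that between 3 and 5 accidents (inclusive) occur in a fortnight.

Over the interval, μ = 1.9 × 2 = 3.8 (a fortnight = 2 weeks).
P(3 ≤ N ≤ 5) = Σ_{j=3}^{5} e^(−3.8) · 3.8^j/j! ≈ 0.5467.

0.5467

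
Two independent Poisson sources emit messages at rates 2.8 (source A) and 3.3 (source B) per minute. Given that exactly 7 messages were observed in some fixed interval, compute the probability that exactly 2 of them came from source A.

0.2050

Given the total, each event is independently from source A with probability p = λ_A/(λ_A+λ_B) = 2.8/6.1 ≈ 0.4590.
So K ~ Binomial(7, 2.8/6.1): P(K = 2) = C(7,2) · (2.8/6.1)^2 · (3.3/6.1)^5 ≈ 0.2050.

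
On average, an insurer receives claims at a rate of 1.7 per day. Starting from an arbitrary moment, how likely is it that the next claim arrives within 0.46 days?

Inter-arrival times are exponential with rate λ = 1.7 per day.
P(T ≤ 0.46) = 1 − e^(−λt) = 1 − e^(−1.7 × 0.46) = 1 − e^(−0.782) ≈ 0.5425.

0.5425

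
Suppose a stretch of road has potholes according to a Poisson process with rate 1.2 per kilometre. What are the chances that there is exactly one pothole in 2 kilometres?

0.2177

Over the interval, μ = 1.2 × 2 = 2.4 (2 kilometres).
P(N = 1) = e^(−μ) μ^1/1! = e^(−2.4) · 2.4^1/1 ≈ 0.2177.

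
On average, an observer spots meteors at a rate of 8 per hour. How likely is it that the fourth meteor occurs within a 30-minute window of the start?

Over the interval, μ = 8 × 0.5 = 4 (a 30-minute window = 0.5 hours).
The fourth arrival falls in the interval iff at least 4 events occur there: P(S_4 ≤ t) = P(N ≥ 4) = 1 − P(N ≤ 3) ≈ 0.5665.

0.5665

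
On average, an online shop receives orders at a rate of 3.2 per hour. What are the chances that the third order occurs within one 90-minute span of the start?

0.8575

Over the interval, μ = 3.2 × 1.5 = 4.8 (a 90-minute span = 1.5 hours).
The third arrival falls in the interval iff at least 3 events occur there: P(S_3 ≤ t) = P(N ≥ 3) = 1 − P(N ≤ 2) ≈ 0.8575.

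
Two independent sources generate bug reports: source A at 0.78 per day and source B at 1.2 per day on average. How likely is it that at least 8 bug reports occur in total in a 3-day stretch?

0.2478

Independent Poisson processes superpose: combined rate λ = 0.78 + 1.2 = 1.98 per day.
Over the interval, μ = 1.98 × 3 = 5.94 (a 3-day stretch = 3 days).
P(N ≥ 8) = 1 − P(N ≤ 7) ≈ 0.2478.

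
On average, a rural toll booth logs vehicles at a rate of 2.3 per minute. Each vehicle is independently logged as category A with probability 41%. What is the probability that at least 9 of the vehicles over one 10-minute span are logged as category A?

Thinning: the vehicles that are logged as category A themselves form a Poisson process with rate 0.41 × 2.3 = 0.943 per minute.
Over the interval, μ = 0.943 × 10 = 9.43 (a 10-minute span = 10 minutes).
P(N ≥ 9) = 1 − P(N ≤ 8) ≈ 0.5995.

0.5995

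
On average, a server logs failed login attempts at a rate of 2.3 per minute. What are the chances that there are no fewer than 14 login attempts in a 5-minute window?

0.2670

Over the interval, μ = 2.3 × 5 = 11.5 (a 5-minute window = 5 minutes).
P(N ≥ 14) = 1 − P(N ≤ 13) = 1 − Σ_{j=0}^{13} e^(−μ) μ^j/j! ≈ 0.2670.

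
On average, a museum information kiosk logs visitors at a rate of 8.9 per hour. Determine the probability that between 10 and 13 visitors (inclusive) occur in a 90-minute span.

Over the interval, μ = 8.9 × 1.5 = 13.35 (a 90-minute span = 1.5 hours).
P(10 ≤ N ≤ 13) = Σ_{j=10}^{13} e^(−13.35) · 13.35^j/j! ≈ 0.3907.

0.3907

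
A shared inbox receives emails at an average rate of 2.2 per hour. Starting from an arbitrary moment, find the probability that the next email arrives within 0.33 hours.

Inter-arrival times are exponential with rate λ = 2.2 per hour.
P(T ≤ 0.33) = 1 − e^(−λt) = 1 − e^(−2.2 × 0.33) = 1 − e^(−0.726) ≈ 0.5162.

0.5162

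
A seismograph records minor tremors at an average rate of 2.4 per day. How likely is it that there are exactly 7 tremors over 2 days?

Over the interval, μ = 2.4 × 2 = 4.8 (2 days).
P(N = 7) = e^(−μ) μ^7/7! = e^(−4.8) · 4.8^7/5040 ≈ 0.0959.

0.0959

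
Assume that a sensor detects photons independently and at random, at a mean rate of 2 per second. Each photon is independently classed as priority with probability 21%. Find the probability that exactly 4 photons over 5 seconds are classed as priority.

0.0992

Thinning: the photons that are classed as priority themselves form a Poisson process with rate 0.21 × 2 = 0.42 per second.
Over the interval, μ = 0.42 × 5 = 2.1 (5 seconds).
P(N = 4) = e^(−2.1) · 2.1^4/4! ≈ 0.0992.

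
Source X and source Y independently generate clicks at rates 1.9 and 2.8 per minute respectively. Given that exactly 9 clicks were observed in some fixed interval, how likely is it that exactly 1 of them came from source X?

Given the total, each event is independently from source X with probability p = λ_X/(λ_X+λ_Y) = 1.9/4.7 ≈ 0.4043.
So K ~ Binomial(9, 1.9/4.7): P(K = 1) = C(9,1) · (1.9/4.7)^1 · (2.8/4.7)^8 ≈ 0.0577.

0.0577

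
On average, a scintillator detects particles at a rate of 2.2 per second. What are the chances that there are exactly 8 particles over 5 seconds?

Over the interval, μ = 2.2 × 5 = 11 (5 seconds).
P(N = 8) = e^(−μ) μ^8/8! = e^(−11) · 11^8/40320 ≈ 0.0888.

0.0888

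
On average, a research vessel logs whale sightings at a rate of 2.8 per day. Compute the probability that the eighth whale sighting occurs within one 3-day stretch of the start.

Over the interval, μ = 2.8 × 3 = 8.4 (a 3-day stretch = 3 days).
The eighth arrival falls in the interval iff at least 8 events occur there: P(S_8 ≤ t) = P(N ≥ 8) = 1 − P(N ≤ 7) ≈ 0.6013.

0.6013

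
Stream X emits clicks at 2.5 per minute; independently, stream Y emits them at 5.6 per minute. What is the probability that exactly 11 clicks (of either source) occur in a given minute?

Independent Poisson processes superpose: combined rate λ = 2.5 + 5.6 = 8.1 per minute.
So μ = 8.1.
P(N = 11) = e^(−8.1) · 8.1^11/11! ≈ 0.0749.

0.0749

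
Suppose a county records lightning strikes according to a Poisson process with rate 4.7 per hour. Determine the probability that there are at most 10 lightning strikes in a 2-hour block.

0.6576

Over the interval, μ = 4.7 × 2 = 9.4 (a 2-hour block = 2 hours).
P(N ≤ 10) = Σ_{j=0}^{10} e^(−μ) μ^j/j! ≈ 0.6576.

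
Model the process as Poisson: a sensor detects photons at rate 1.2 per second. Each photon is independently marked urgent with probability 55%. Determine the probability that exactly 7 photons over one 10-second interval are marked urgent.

0.1472

Thinning: the photons that are marked urgent themselves form a Poisson process with rate 0.55 × 1.2 = 0.66 per second.
Over the interval, μ = 0.66 × 10 = 6.6 (a 10-second interval = 10 seconds).
P(N = 7) = e^(−6.6) · 6.6^7/7! ≈ 0.1472.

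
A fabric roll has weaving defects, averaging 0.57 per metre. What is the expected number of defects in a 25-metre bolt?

14.25

E[N] = λt = 0.57 × 25 = 14.25 (a 25-metre bolt = 25 metres).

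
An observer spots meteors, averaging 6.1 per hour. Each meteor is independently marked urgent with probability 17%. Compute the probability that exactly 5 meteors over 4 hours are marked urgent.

0.1616

Thinning: the meteors that are marked urgent themselves form a Poisson process with rate 0.17 × 6.1 = 1.037 per hour.
Over the interval, μ = 1.037 × 4 = 4.148 (4 hours).
P(N = 5) = e^(−4.148) · 4.148^5/5! ≈ 0.1616.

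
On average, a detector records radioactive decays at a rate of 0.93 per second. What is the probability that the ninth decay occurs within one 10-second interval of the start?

Over the interval, μ = 0.93 × 10 = 9.3 (a 10-second interval = 10 seconds).
The ninth arrival falls in the interval iff at least 9 events occur there: P(S_9 ≤ t) = P(N ≥ 9) = 1 − P(N ≤ 8) ≈ 0.5832.

0.5832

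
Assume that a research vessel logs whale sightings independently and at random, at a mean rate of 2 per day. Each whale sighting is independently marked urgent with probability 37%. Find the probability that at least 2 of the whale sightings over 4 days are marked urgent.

Thinning: the whale sightings that are marked urgent themselves form a Poisson process with rate 0.37 × 2 = 0.74 per day.
Over the interval, μ = 0.74 × 4 = 2.96 (4 days).
P(N ≥ 2) = 1 − P(N ≤ 1) ≈ 0.7948.

0.7948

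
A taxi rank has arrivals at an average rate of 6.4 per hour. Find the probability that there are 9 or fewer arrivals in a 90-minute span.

0.5089

Over the interval, μ = 6.4 × 1.5 = 9.6 (a 90-minute span = 1.5 hours).
P(N ≤ 9) = Σ_{j=0}^{9} e^(−μ) μ^j/j! ≈ 0.5089.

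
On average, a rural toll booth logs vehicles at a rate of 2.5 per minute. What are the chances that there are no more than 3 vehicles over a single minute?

0.7576

With mean μ = 2.5 per minute,
P(N ≤ 3) = Σ_{j=0}^{3} e^(−μ) μ^j/j! ≈ 0.7576.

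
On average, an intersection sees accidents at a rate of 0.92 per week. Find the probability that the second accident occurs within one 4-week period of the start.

Over the interval, μ = 0.92 × 4 = 3.68 (a 4-week period = 4 weeks).
The second arrival falls in the interval iff at least 2 events occur there: P(S_2 ≤ t) = P(N ≥ 2) = 1 − P(N ≤ 1) ≈ 0.8820.

0.8820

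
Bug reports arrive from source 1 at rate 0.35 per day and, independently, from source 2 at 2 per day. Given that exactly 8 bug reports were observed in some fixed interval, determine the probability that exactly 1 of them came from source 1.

Given the total, each event is independently from source 1 with probability p = λ_1/(λ_1+λ_2) = 0.35/2.35 ≈ 0.1489.
So K ~ Binomial(8, 0.35/2.35): P(K = 1) = C(8,1) · (0.35/2.35)^1 · (2/2.35)^7 ≈ 0.3853.

0.3853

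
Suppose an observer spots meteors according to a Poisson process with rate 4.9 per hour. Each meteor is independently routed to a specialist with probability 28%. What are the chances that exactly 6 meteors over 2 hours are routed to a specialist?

Thinning: the meteors that are routed to a specialist themselves form a Poisson process with rate 0.28 × 4.9 = 1.372 per hour.
Over the interval, μ = 1.372 × 2 = 2.744 (2 hours).
P(N = 6) = e^(−2.744) · 2.744^6/6! ≈ 0.0381.

0.0381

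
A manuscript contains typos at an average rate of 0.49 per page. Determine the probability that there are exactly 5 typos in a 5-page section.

0.0635

Over the interval, μ = 0.49 × 5 = 2.45 (a 5-page section = 5 pages).
P(N = 5) = e^(−μ) μ^5/5! = e^(−2.45) · 2.45^5/120 ≈ 0.0635.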